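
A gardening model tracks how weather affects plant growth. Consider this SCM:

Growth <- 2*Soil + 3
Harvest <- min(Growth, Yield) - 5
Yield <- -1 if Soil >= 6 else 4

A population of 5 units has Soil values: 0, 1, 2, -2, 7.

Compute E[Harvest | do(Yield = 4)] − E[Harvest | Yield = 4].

0.3

The intervention sets Yield=4 in all 5 units regardless of Soil. Recomputing Harvest per unit gives -2, -1, -1, -6, -1; average -2.2.
Observing Yield=4 restricts to units where Yield's equation naturally yields 4: Soil ∈ {0, 1, 2, -2}. In that subpopulation Harvest = -2, -1, -1, -6, mean -2.5.
Difference = -2.2 − (-2.5) = 0.3.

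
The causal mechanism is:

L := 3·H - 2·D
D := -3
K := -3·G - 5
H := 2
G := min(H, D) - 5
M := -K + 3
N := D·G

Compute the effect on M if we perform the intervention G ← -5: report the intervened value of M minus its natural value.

Under do(G=-5), the mechanism G := min(H, D) - 5 is discarded; G is fixed at -5.
K = -3·G - 5  [with G=-5]  = 10
M = -K + 3  [with K=10]  = -7
Without intervention: G = min(H, D) - 5  [with H=2, D=-3]  = -8; K = -3·G - 5  [with G=-8]  = 19; M = -K + 3  [with K=19]  = -16.
Change = -7 − (-16) = 9.

9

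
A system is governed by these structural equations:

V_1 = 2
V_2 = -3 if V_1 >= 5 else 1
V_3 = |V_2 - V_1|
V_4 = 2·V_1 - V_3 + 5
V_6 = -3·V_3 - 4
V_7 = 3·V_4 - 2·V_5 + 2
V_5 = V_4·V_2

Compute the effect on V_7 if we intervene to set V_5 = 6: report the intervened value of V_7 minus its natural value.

Under do(V_5=6), the mechanism V_5 = V_4·V_2 is discarded; V_5 is fixed at 6.
V_2 = -3 if V_1 >= 5 else 1  [with V_1=2]  = 1
V_3 = |V_2 - V_1|  [with V_2=1, V_1=2]  = 1
V_4 = 2·V_1 - V_3 + 5  [with V_1=2, V_3=1]  = 8
V_7 = 3·V_4 - 2·V_5 + 2  [with V_4=8, V_5=6]  = 14
Without intervention: V_2 = -3 if V_1 >= 5 else 1  [with V_1=2]  = 1; V_3 = |V_2 - V_1|  [with V_2=1, V_1=2]  = 1; V_4 = 2·V_1 - V_3 + 5  [with V_1=2, V_3=1]  = 8; V_5 = V_4·V_2  [with V_4=8, V_2=1]  = 8; V_7 = 3·V_4 - 2·V_5 + 2  [with V_4=8, V_5=8]  = 10.
Change = 14 − 10 = 4.

4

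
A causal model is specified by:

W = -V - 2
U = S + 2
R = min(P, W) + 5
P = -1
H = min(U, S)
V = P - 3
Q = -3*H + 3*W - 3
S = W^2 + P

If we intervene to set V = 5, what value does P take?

Under do(V=5), the mechanism V = P - 3 is discarded; V is fixed at 5.
P is not downstream of the intervention, so its value is determined by the original equations.

-1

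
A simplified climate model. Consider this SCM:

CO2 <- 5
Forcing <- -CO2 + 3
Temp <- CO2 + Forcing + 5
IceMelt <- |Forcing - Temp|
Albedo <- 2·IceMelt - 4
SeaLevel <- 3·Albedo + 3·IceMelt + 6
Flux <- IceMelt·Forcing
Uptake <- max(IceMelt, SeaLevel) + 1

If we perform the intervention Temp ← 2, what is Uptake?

The intervention breaks the incoming arrows to Temp: Temp <- CO2 + Forcing + 5 no longer applies, and Temp = 2.
Forcing = -CO2 + 3  [with CO2=5]  = -2
IceMelt = |Forcing - Temp|  [with Forcing=-2, Temp=2]  = 4
Albedo = 2·IceMelt - 4  [with IceMelt=4]  = 4
SeaLevel = 3·Albedo + 3·IceMelt + 6  [with Albedo=4, IceMelt=4]  = 30
Uptake = max(IceMelt, SeaLevel) + 1  [with IceMelt=4, SeaLevel=30]  = 31

31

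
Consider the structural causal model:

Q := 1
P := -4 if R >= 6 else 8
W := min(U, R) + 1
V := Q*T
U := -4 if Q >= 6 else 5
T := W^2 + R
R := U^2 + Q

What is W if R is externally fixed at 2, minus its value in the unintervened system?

-3

The intervention breaks the incoming arrows to R: R := U^2 + Q no longer applies, and R = 2.
U = -4 if Q >= 6 else 5  [with Q=1]  = 5
W = min(U, R) + 1  [with U=5, R=2]  = 3
Without intervention: U = -4 if Q >= 6 else 5  [with Q=1]  = 5; R = U^2 + Q  [with U=5, Q=1]  = 26; W = min(U, R) + 1  [with U=5, R=26]  = 6.
Change = 3 − 6 = -3.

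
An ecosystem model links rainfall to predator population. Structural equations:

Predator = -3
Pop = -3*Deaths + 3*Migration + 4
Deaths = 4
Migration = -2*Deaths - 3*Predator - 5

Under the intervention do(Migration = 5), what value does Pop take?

7

The intervention breaks the incoming arrows to Migration: Migration = -2*Deaths - 3*Predator - 5 no longer applies, and Migration = 5.
Pop = -3*Deaths + 3*Migration + 4  [with Deaths=4, Migration=5]  = 7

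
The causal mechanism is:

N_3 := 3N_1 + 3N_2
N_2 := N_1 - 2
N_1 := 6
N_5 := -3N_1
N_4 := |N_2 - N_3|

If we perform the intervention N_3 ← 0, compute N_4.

The intervention breaks the incoming arrows to N_3: N_3 := 3N_1 + 3N_2 no longer applies, and N_3 = 0.
N_2 = N_1 - 2  [with N_1=6]  = 4
N_4 = |N_2 - N_3|  [with N_2=4, N_3=0]  = 4

4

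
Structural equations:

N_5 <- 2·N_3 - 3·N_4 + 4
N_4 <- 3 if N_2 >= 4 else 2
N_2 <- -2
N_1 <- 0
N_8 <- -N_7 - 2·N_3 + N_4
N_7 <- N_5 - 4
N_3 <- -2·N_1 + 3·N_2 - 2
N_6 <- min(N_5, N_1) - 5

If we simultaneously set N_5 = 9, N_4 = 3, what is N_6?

-5

Setting N_5 = 9, N_4 = 3 by intervention discards those variables' equations.
N_6 = min(N_5, N_1) - 5  [with N_5=9, N_1=0]  = -5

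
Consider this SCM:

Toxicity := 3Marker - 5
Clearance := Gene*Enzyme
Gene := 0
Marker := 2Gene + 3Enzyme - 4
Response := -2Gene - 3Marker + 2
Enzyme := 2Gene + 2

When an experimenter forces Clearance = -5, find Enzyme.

do(Clearance=-5) replaces the equation Clearance := Gene*Enzyme with the constant Clearance = -5.
Enzyme is not downstream of the intervention, so its value is determined by the original equations.
Enzyme = 2Gene + 2  [with Gene=0]  = 2

2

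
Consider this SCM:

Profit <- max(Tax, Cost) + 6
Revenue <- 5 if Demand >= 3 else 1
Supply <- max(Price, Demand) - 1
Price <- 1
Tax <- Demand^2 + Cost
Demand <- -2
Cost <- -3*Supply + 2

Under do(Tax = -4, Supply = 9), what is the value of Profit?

Under do(Tax = -4, Supply = 9), each intervened variable's structural equation is replaced by its fixed value.
Cost = -3*Supply + 2  [with Supply=9]  = -25
Profit = max(Tax, Cost) + 6  [with Tax=-4, Cost=-25]  = 2

2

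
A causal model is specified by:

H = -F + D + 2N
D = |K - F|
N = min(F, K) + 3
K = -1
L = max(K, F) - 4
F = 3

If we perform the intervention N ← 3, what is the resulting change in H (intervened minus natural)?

The intervention breaks the incoming arrows to N: N = min(F, K) + 3 no longer applies, and N = 3.
D = |K - F|  [with K=-1, F=3]  = 4
H = -F + D + 2N  [with F=3, D=4, N=3]  = 7
Without intervention: D = |K - F|  [with K=-1, F=3]  = 4; N = min(F, K) + 3  [with F=3, K=-1]  = 2; H = -F + D + 2N  [with F=3, D=4, N=2]  = 5.
Change = 7 − 5 = 2.

2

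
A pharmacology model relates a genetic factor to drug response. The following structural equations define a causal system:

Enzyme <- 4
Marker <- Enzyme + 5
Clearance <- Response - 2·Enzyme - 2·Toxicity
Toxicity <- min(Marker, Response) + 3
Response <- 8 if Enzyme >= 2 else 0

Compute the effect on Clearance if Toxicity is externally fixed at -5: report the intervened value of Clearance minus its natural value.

32

Intervening sets Toxicity = -5 and removes its equation (Toxicity <- min(Marker, Response) + 3).
Response = 8 if Enzyme >= 2 else 0  [with Enzyme=4]  = 8
Clearance = Response - 2·Enzyme - 2·Toxicity  [with Response=8, Enzyme=4, Toxicity=-5]  = 10
Without intervention: Marker = Enzyme + 5  [with Enzyme=4]  = 9; Response = 8 if Enzyme >= 2 else 0  [with Enzyme=4]  = 8; Toxicity = min(Marker, Response) + 3  [with Marker=9, Response=8]  = 11; Clearance = Response - 2·Enzyme - 2·Toxicity  [with Response=8, Enzyme=4, Toxicity=11]  = -22.
Change = 10 − (-22) = 32.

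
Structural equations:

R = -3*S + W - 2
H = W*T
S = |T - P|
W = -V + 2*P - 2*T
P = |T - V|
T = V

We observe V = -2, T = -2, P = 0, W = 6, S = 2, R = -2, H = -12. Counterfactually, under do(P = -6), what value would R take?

-20

The intervention breaks the incoming arrows to P: P = |T - V| no longer applies, and P = -6.
T = V  [with V=-2]  = -2
W = -V + 2*P - 2*T  [with V=-2, P=-6, T=-2]  = -6
S = |T - P|  [with T=-2, P=-6]  = 4
R = -3*S + W - 2  [with S=4, W=-6]  = -20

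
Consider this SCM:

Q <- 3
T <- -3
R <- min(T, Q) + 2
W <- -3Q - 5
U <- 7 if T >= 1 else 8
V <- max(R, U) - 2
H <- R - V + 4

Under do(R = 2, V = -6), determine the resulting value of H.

12

Under do(R = 2, V = -6), each intervened variable's structural equation is replaced by its fixed value.
H = R - V + 4  [with R=2, V=-6]  = 12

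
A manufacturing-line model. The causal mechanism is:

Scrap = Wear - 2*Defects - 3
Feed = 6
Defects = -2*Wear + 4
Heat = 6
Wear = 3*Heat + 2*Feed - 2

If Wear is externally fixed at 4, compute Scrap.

9

do(Wear=4) replaces the equation Wear = 3*Heat + 2*Feed - 2 with the constant Wear = 4.
Defects = -2*Wear + 4  [with Wear=4]  = -4
Scrap = Wear - 2*Defects - 3  [with Wear=4, Defects=-4]  = 9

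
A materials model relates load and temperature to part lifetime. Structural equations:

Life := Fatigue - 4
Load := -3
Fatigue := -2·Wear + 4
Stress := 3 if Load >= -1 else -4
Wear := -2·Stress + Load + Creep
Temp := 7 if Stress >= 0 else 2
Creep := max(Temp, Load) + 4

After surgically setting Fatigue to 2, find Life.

-2

Intervening sets Fatigue = 2 and removes its equation (Fatigue := -2·Wear + 4).
Life = Fatigue - 4  [with Fatigue=2]  = -2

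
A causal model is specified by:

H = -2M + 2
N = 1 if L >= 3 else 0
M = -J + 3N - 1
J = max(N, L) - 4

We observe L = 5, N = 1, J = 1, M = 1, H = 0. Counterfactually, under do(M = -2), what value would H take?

Intervening sets M = -2 and removes its equation (M = -J + 3N - 1).
H = -2M + 2  [with M=-2]  = 6

6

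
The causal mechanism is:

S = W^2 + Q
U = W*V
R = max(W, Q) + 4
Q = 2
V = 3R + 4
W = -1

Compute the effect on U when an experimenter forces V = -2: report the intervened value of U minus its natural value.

Intervening sets V = -2 and removes its equation (V = 3R + 4).
U = W*V  [with W=-1, V=-2]  = 2
Without intervention: R = max(W, Q) + 4  [with W=-1, Q=2]  = 6; V = 3R + 4  [with R=6]  = 22; U = W*V  [with W=-1, V=22]  = -22.
Change = 2 − (-22) = 24.

24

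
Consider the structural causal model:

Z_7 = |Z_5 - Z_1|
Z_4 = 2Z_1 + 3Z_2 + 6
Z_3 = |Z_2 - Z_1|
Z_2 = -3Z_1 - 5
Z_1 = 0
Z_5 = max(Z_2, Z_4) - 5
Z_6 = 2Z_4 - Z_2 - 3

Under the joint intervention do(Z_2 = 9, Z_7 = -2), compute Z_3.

The joint intervention fixes Z_2 = 9, Z_7 = -2, removing each variable's own equation.
Z_3 = |Z_2 - Z_1|  [with Z_2=9, Z_1=0]  = 9

9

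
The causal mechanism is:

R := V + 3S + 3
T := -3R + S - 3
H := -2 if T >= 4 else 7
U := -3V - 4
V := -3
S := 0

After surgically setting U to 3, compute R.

Under do(U=3), the mechanism U := -3V - 4 is discarded; U is fixed at 3.
Since R is not a descendant of the intervened variable, it is unaffected.
R = V + 3S + 3  [with V=-3, S=0]  = 0

0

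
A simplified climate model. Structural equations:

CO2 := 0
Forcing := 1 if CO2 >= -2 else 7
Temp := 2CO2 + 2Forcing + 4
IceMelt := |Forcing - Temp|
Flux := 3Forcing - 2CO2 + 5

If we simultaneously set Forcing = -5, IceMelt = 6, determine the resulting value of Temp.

-6

The joint intervention fixes Forcing = -5, IceMelt = 6, removing each variable's own equation.
Temp = 2CO2 + 2Forcing + 4  [with CO2=0, Forcing=-5]  = -6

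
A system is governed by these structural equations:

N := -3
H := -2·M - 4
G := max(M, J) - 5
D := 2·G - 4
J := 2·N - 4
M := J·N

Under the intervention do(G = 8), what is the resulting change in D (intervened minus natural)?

Under do(G=8), the mechanism G := max(M, J) - 5 is discarded; G is fixed at 8.
D = 2·G - 4  [with G=8]  = 12
Without intervention: J = 2·N - 4  [with N=-3]  = -10; M = J·N  [with J=-10, N=-3]  = 30; G = max(M, J) - 5  [with M=30, J=-10]  = 25; D = 2·G - 4  [with G=25]  = 46.
Change = 12 − 46 = -34.

-34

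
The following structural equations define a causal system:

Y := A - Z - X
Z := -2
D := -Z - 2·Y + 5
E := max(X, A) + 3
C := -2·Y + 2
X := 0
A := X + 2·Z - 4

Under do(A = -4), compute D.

11

The intervention breaks the incoming arrows to A: A := X + 2·Z - 4 no longer applies, and A = -4.
Y = A - Z - X  [with A=-4, Z=-2, X=0]  = -2
D = -Z - 2·Y + 5  [with Z=-2, Y=-2]  = 11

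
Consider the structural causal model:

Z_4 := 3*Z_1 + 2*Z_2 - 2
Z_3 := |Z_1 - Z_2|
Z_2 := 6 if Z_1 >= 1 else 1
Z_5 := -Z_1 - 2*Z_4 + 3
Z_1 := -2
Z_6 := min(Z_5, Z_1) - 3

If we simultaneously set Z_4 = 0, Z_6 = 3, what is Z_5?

5

Setting Z_4 = 0, Z_6 = 3 by intervention discards those variables' equations.
Z_5 = -Z_1 - 2*Z_4 + 3  [with Z_1=-2, Z_4=0]  = 5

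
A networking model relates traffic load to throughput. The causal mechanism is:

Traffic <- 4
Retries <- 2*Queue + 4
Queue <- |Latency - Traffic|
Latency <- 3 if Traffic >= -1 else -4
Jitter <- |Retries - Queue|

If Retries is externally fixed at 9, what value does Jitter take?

8

Intervening sets Retries = 9 and removes its equation (Retries <- 2*Queue + 4).
Latency = 3 if Traffic >= -1 else -4  [with Traffic=4]  = 3
Queue = |Latency - Traffic|  [with Latency=3, Traffic=4]  = 1
Jitter = |Retries - Queue|  [with Retries=9, Queue=1]  = 8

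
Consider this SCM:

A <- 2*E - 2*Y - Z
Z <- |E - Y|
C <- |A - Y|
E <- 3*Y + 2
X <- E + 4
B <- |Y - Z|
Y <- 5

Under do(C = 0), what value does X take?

21

do(C=0) replaces the equation C <- |A - Y| with the constant C = 0.
No directed path runs from C to X, so X keeps its natural value.
E = 3*Y + 2  [with Y=5]  = 17
X = E + 4  [with E=17]  = 21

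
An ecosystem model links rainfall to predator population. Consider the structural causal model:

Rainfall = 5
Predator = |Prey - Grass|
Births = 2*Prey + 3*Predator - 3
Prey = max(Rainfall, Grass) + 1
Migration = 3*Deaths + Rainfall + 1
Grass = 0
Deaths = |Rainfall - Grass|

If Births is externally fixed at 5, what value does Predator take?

The intervention breaks the incoming arrows to Births: Births = 2*Prey + 3*Predator - 3 no longer applies, and Births = 5.
Since Predator is not a descendant of the intervened variable, it is unaffected.
Prey = max(Rainfall, Grass) + 1  [with Rainfall=5, Grass=0]  = 6
Predator = |Prey - Grass|  [with Prey=6, Grass=0]  = 6

6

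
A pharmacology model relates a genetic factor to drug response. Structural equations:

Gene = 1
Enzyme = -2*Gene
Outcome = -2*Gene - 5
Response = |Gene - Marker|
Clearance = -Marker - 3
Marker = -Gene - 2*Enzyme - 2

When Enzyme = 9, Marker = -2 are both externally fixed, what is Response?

3

Setting Enzyme = 9, Marker = -2 by intervention discards those variables' equations.
Response = |Gene - Marker|  [with Gene=1, Marker=-2]  = 3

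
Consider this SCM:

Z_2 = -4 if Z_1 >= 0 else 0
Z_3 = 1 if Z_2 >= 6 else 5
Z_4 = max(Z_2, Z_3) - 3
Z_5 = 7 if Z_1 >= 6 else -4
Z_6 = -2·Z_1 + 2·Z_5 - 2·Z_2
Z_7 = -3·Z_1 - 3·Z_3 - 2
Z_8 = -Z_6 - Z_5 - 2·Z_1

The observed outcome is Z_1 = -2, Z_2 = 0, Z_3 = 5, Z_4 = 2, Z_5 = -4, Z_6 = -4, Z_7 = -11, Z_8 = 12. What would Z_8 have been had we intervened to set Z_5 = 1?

-3

do(Z_5=1) replaces the equation Z_5 = 7 if Z_1 >= 6 else -4 with the constant Z_5 = 1.
Z_2 = -4 if Z_1 >= 0 else 0  [with Z_1=-2]  = 0
Z_6 = -2·Z_1 + 2·Z_5 - 2·Z_2  [with Z_1=-2, Z_5=1, Z_2=0]  = 6
Z_8 = -Z_6 - Z_5 - 2·Z_1  [with Z_6=6, Z_5=1, Z_1=-2]  = -3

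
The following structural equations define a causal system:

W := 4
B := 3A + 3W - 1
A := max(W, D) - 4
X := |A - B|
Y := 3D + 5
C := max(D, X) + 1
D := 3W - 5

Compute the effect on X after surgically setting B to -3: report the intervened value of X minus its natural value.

The intervention breaks the incoming arrows to B: B := 3A + 3W - 1 no longer applies, and B = -3.
D = 3W - 5  [with W=4]  = 7
A = max(W, D) - 4  [with W=4, D=7]  = 3
X = |A - B|  [with A=3, B=-3]  = 6
Without intervention: D = 3W - 5  [with W=4]  = 7; A = max(W, D) - 4  [with W=4, D=7]  = 3; B = 3A + 3W - 1  [with A=3, W=4]  = 20; X = |A - B|  [with A=3, B=20]  = 17.
Change = 6 − 17 = -11.

-11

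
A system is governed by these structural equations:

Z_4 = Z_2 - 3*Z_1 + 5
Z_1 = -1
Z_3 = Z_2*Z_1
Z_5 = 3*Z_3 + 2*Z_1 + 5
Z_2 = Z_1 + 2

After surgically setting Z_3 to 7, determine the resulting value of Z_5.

24

do(Z_3=7) replaces the equation Z_3 = Z_2*Z_1 with the constant Z_3 = 7.
Z_5 = 3*Z_3 + 2*Z_1 + 5  [with Z_3=7, Z_1=-1]  = 24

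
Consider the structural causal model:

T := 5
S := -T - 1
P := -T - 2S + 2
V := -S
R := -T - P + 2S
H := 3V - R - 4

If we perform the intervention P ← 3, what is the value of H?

34

The intervention breaks the incoming arrows to P: P := -T - 2S + 2 no longer applies, and P = 3.
S = -T - 1  [with T=5]  = -6
V = -S  [with S=-6]  = 6
R = -T - P + 2S  [with T=5, P=3, S=-6]  = -20
H = 3V - R - 4  [with V=6, R=-20]  = 34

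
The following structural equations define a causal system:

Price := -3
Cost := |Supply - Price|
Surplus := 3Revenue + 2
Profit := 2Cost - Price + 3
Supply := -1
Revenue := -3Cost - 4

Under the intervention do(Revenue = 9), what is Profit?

10

Intervening sets Revenue = 9 and removes its equation (Revenue := -3Cost - 4).
No directed path runs from Revenue to Profit, so Profit keeps its natural value.
Cost = |Supply - Price|  [with Supply=-1, Price=-3]  = 2
Profit = 2Cost - Price + 3  [with Cost=2, Price=-3]  = 10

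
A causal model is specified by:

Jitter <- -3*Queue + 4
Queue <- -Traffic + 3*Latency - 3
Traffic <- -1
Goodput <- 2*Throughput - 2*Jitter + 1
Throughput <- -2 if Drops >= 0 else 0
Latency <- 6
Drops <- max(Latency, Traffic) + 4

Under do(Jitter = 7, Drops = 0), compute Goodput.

Setting Jitter = 7, Drops = 0 by intervention discards those variables' equations.
Throughput = -2 if Drops >= 0 else 0  [with Drops=0]  = -2
Goodput = 2*Throughput - 2*Jitter + 1  [with Throughput=-2, Jitter=7]  = -17

-17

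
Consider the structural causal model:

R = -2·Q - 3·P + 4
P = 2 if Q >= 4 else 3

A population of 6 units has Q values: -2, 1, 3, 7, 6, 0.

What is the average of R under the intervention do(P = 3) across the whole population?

The intervention sets P=3 in all 6 units regardless of Q. Recomputing R per unit gives -1, -7, -11, -19, -17, -5; average -10.

-10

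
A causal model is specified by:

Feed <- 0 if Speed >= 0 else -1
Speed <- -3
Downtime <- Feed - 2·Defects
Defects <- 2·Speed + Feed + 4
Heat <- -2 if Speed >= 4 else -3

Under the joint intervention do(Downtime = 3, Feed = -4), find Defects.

-6

Setting Downtime = 3, Feed = -4 by intervention discards those variables' equations.
Defects = 2·Speed + Feed + 4  [with Speed=-3, Feed=-4]  = -6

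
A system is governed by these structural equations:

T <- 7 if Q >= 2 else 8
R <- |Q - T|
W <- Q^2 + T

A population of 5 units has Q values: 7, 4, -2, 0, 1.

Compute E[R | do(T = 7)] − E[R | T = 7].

Under do(T=7), T's equation is replaced by T=7 for every unit. Per-unit R: 0, 3, 9, 7, 6. Mean = 5.
E[R|T=7] averages over only the 2 units with T=7 (Q = 7, 4): R = 0, 3, mean 1.5.
Difference = 5 − 1.5 = 3.5.

3.5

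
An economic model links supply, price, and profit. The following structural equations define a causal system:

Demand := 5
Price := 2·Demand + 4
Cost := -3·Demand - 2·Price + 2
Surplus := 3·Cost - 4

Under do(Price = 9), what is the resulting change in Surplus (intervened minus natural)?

Under do(Price=9), the mechanism Price := 2·Demand + 4 is discarded; Price is fixed at 9.
Cost = -3·Demand - 2·Price + 2  [with Demand=5, Price=9]  = -31
Surplus = 3·Cost - 4  [with Cost=-31]  = -97
Without intervention: Price = 2·Demand + 4  [with Demand=5]  = 14; Cost = -3·Demand - 2·Price + 2  [with Demand=5, Price=14]  = -41; Surplus = 3·Cost - 4  [with Cost=-41]  = -127.
Change = -97 − (-127) = 30.

30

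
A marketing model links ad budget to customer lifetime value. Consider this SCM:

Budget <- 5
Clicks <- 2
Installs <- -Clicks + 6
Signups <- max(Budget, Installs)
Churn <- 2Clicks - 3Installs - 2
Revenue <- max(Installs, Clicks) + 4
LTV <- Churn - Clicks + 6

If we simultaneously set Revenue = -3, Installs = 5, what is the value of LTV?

Under do(Revenue = -3, Installs = 5), each intervened variable's structural equation is replaced by its fixed value.
Churn = 2Clicks - 3Installs - 2  [with Clicks=2, Installs=5]  = -13
LTV = Churn - Clicks + 6  [with Churn=-13, Clicks=2]  = -9

-9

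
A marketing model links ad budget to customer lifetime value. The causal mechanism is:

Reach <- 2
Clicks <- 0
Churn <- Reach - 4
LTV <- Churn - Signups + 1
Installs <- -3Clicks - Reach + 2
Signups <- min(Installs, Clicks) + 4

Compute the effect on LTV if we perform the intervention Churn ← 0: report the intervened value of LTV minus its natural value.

2

The intervention breaks the incoming arrows to Churn: Churn <- Reach - 4 no longer applies, and Churn = 0.
Installs = -3Clicks - Reach + 2  [with Clicks=0, Reach=2]  = 0
Signups = min(Installs, Clicks) + 4  [with Installs=0, Clicks=0]  = 4
LTV = Churn - Signups + 1  [with Churn=0, Signups=4]  = -3
Without intervention: Installs = -3Clicks - Reach + 2  [with Clicks=0, Reach=2]  = 0; Signups = min(Installs, Clicks) + 4  [with Installs=0, Clicks=0]  = 4; Churn = Reach - 4  [with Reach=2]  = -2; LTV = Churn - Signups + 1  [with Churn=-2, Signups=4]  = -5.
Change = -3 − (-5) = 2.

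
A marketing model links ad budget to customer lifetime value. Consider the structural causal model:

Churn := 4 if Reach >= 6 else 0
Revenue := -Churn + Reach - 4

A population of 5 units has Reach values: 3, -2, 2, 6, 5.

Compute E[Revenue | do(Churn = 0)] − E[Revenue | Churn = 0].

0.8

Under do(Churn=0), Churn's equation is replaced by Churn=0 for every unit. Per-unit Revenue: -1, -6, -2, 2, 1. Mean = -1.2.
Observing Churn=0 restricts to units where Churn's equation naturally yields 0: Reach ∈ {3, -2, 2, 5}. In that subpopulation Revenue = -1, -6, -2, 1, mean -2.
Difference = -1.2 − (-2) = 0.8.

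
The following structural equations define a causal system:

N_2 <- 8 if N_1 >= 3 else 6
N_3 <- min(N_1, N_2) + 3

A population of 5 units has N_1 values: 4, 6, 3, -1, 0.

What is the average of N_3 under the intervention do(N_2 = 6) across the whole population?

The intervention sets N_2=6 in all 5 units regardless of N_1. Recomputing N_3 per unit gives 7, 9, 6, 2, 3; average 5.4.

5.4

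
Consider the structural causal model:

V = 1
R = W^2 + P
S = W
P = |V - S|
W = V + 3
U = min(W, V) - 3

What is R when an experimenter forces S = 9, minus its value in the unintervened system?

do(S=9) replaces the equation S = W with the constant S = 9.
W = V + 3  [with V=1]  = 4
P = |V - S|  [with V=1, S=9]  = 8
R = W^2 + P  [with W=4, P=8]  = 24
Without intervention: W = V + 3  [with V=1]  = 4; S = W  [with W=4]  = 4; P = |V - S|  [with V=1, S=4]  = 3; R = W^2 + P  [with W=4, P=3]  = 19.
Change = 24 − 19 = 5.

5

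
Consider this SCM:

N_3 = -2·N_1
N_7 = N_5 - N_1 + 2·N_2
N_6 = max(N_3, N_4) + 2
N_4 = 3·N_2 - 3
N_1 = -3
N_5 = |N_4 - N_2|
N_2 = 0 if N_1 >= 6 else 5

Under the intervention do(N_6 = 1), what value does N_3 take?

6

do(N_6=1) replaces the equation N_6 = max(N_3, N_4) + 2 with the constant N_6 = 1.
N_3 is not downstream of the intervention, so its value is determined by the original equations.
N_3 = -2·N_1  [with N_1=-3]  = 6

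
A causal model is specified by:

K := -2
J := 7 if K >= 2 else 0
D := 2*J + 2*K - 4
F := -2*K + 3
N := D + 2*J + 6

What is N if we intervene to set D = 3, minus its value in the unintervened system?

11

do(D=3) replaces the equation D := 2*J + 2*K - 4 with the constant D = 3.
J = 7 if K >= 2 else 0  [with K=-2]  = 0
N = D + 2*J + 6  [with D=3, J=0]  = 9
Without intervention: J = 7 if K >= 2 else 0  [with K=-2]  = 0; D = 2*J + 2*K - 4  [with J=0, K=-2]  = -8; N = D + 2*J + 6  [with D=-8, J=0]  = -2.
Change = 9 − (-2) = 11.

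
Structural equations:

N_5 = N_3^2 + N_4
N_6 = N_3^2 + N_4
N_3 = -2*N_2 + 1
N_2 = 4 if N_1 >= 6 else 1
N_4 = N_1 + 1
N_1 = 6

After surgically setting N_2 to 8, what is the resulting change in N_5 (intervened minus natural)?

176

do(N_2=8) replaces the equation N_2 = 4 if N_1 >= 6 else 1 with the constant N_2 = 8.
N_3 = -2*N_2 + 1  [with N_2=8]  = -15
N_4 = N_1 + 1  [with N_1=6]  = 7
N_5 = N_3^2 + N_4  [with N_3=-15, N_4=7]  = 232
Without intervention: N_2 = 4 if N_1 >= 6 else 1  [with N_1=6]  = 4; N_3 = -2*N_2 + 1  [with N_2=4]  = -7; N_4 = N_1 + 1  [with N_1=6]  = 7; N_5 = N_3^2 + N_4  [with N_3=-7, N_4=7]  = 56.
Change = 232 − 56 = 176.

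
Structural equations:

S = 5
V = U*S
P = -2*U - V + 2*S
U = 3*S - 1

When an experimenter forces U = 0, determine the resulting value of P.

Under do(U=0), the mechanism U = 3*S - 1 is discarded; U is fixed at 0.
V = U*S  [with U=0, S=5]  = 0
P = -2*U - V + 2*S  [with U=0, V=0, S=5]  = 10

10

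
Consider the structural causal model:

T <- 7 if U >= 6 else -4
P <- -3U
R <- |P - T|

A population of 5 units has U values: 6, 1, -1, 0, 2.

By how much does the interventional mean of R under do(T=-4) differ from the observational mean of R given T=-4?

Every unit gets T=-4 under the intervention. R values become 14, 1, 7, 4, 2; E[R|do(T=-4)] = 5.6.
Observing T=-4 restricts to units where T's equation naturally yields -4: U ∈ {1, -1, 0, 2}. In that subpopulation R = 1, 7, 4, 2, mean 3.5.
Difference = 5.6 − 3.5 = 2.1.

2.1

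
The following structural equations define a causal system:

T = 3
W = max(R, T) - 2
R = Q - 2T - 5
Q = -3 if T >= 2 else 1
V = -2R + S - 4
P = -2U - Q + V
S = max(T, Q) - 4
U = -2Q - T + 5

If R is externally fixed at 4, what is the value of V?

Under do(R=4), the mechanism R = Q - 2T - 5 is discarded; R is fixed at 4.
Q = -3 if T >= 2 else 1  [with T=3]  = -3
S = max(T, Q) - 4  [with T=3, Q=-3]  = -1
V = -2R + S - 4  [with R=4, S=-1]  = -13

-13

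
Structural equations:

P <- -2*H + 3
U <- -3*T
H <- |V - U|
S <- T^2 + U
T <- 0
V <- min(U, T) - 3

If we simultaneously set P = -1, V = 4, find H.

4

Under do(P = -1, V = 4), each intervened variable's structural equation is replaced by its fixed value.
U = -3*T  [with T=0]  = 0
H = |V - U|  [with V=4, U=0]  = 4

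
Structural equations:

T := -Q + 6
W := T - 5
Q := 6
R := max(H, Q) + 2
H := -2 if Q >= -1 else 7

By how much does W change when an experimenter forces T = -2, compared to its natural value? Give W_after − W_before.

Intervening sets T = -2 and removes its equation (T := -Q + 6).
W = T - 5  [with T=-2]  = -7
Without intervention: T = -Q + 6  [with Q=6]  = 0; W = T - 5  [with T=0]  = -5.
Change = -7 − (-5) = -2.

-2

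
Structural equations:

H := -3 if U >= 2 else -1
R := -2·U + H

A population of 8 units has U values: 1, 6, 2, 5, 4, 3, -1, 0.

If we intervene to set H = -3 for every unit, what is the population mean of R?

-8

The intervention sets H=-3 in all 8 units regardless of U. Recomputing R per unit gives -5, -15, -7, -13, -11, -9, -1, -3; average -8.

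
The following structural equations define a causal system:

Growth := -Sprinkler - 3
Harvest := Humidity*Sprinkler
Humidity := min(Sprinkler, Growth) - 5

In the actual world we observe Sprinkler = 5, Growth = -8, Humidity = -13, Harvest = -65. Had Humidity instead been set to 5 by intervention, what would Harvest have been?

25

The intervention breaks the incoming arrows to Humidity: Humidity := min(Sprinkler, Growth) - 5 no longer applies, and Humidity = 5.
Harvest = Humidity*Sprinkler  [with Humidity=5, Sprinkler=5]  = 25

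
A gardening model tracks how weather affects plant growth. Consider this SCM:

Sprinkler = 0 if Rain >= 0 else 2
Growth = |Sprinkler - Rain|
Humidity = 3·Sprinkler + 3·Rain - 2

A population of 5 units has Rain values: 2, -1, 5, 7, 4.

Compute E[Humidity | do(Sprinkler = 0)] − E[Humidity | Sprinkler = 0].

-3.3

Every unit gets Sprinkler=0 under the intervention. Humidity values become 4, -5, 13, 19, 10; E[Humidity|do(Sprinkler=0)] = 8.2.
E[Humidity|Sprinkler=0] averages over only the 4 units with Sprinkler=0 (Rain = 2, 5, 7, 4): Humidity = 4, 13, 19, 10, mean 11.5.
Difference = 8.2 − 11.5 = -3.3.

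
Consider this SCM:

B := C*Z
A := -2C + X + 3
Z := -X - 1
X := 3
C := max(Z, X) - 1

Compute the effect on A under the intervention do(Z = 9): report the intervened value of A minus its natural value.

-12

do(Z=9) replaces the equation Z := -X - 1 with the constant Z = 9.
C = max(Z, X) - 1  [with Z=9, X=3]  = 8
A = -2C + X + 3  [with C=8, X=3]  = -10
Without intervention: Z = -X - 1  [with X=3]  = -4; C = max(Z, X) - 1  [with Z=-4, X=3]  = 2; A = -2C + X + 3  [with C=2, X=3]  = 2.
Change = -10 − 2 = -12.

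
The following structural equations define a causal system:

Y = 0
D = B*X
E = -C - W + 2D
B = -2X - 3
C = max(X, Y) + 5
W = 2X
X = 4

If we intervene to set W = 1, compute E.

Intervening sets W = 1 and removes its equation (W = 2X).
B = -2X - 3  [with X=4]  = -11
C = max(X, Y) + 5  [with X=4, Y=0]  = 9
D = B*X  [with B=-11, X=4]  = -44
E = -C - W + 2D  [with C=9, W=1, D=-44]  = -98

-98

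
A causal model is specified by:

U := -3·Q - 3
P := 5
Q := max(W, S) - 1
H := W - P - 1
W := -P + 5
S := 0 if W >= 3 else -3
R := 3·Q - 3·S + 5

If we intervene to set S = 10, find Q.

9

The intervention breaks the incoming arrows to S: S := 0 if W >= 3 else -3 no longer applies, and S = 10.
W = -P + 5  [with P=5]  = 0
Q = max(W, S) - 1  [with W=0, S=10]  = 9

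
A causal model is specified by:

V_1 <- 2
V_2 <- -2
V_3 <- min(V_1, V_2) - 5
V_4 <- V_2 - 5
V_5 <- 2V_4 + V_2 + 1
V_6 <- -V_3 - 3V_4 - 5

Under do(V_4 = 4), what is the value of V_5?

Intervening sets V_4 = 4 and removes its equation (V_4 <- V_2 - 5).
V_5 = 2V_4 + V_2 + 1  [with V_4=4, V_2=-2]  = 7

7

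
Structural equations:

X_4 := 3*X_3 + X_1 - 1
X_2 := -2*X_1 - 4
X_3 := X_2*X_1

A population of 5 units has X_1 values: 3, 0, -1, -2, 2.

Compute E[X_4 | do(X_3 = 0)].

do(X_3=0) breaks X_3's dependence on X_1. With X_3=0 fixed, X_4 across the units is 2, -1, -2, -3, 1, mean -0.6.

-0.6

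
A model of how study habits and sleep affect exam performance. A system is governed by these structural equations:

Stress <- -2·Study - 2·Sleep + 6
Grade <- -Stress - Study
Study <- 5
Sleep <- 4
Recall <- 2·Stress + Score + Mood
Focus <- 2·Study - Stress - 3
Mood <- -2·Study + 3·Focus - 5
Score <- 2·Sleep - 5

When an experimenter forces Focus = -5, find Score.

Intervening sets Focus = -5 and removes its equation (Focus <- 2·Study - Stress - 3).
No directed path runs from Focus to Score, so Score keeps its natural value.
Score = 2·Sleep - 5  [with Sleep=4]  = 3

3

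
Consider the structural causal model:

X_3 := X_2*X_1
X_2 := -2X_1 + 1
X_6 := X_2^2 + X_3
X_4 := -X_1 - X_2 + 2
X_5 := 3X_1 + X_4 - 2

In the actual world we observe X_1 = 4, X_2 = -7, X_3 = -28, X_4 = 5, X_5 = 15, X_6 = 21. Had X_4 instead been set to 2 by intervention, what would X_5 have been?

12

Intervening sets X_4 = 2 and removes its equation (X_4 := -X_1 - X_2 + 2).
X_5 = 3X_1 + X_4 - 2  [with X_1=4, X_4=2]  = 12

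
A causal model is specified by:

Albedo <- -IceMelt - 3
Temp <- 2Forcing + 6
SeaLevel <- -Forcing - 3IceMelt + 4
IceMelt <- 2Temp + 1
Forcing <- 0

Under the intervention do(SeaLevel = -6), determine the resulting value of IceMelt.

do(SeaLevel=-6) replaces the equation SeaLevel <- -Forcing - 3IceMelt + 4 with the constant SeaLevel = -6.
IceMelt is not downstream of the intervention, so its value is determined by the original equations.
Temp = 2Forcing + 6  [with Forcing=0]  = 6
IceMelt = 2Temp + 1  [with Temp=6]  = 13

13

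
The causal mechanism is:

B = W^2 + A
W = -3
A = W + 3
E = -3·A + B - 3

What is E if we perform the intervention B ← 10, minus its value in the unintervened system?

1

The intervention breaks the incoming arrows to B: B = W^2 + A no longer applies, and B = 10.
A = W + 3  [with W=-3]  = 0
E = -3·A + B - 3  [with A=0, B=10]  = 7
Without intervention: A = W + 3  [with W=-3]  = 0; B = W^2 + A  [with W=-3, A=0]  = 9; E = -3·A + B - 3  [with A=0, B=9]  = 6.
Change = 7 − 6 = 1.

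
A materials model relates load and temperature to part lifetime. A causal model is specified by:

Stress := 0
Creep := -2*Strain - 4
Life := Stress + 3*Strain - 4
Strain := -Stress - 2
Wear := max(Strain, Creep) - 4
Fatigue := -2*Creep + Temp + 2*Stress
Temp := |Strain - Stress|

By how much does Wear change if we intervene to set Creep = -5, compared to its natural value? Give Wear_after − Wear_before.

-2

Intervening sets Creep = -5 and removes its equation (Creep := -2*Strain - 4).
Strain = -Stress - 2  [with Stress=0]  = -2
Wear = max(Strain, Creep) - 4  [with Strain=-2, Creep=-5]  = -6
Without intervention: Strain = -Stress - 2  [with Stress=0]  = -2; Creep = -2*Strain - 4  [with Strain=-2]  = 0; Wear = max(Strain, Creep) - 4  [with Strain=-2, Creep=0]  = -4.
Change = -6 − (-4) = -2.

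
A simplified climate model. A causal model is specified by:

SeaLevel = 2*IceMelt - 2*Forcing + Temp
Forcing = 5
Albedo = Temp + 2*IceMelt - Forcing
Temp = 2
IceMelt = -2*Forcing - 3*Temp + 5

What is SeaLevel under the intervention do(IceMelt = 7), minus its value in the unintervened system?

do(IceMelt=7) replaces the equation IceMelt = -2*Forcing - 3*Temp + 5 with the constant IceMelt = 7.
SeaLevel = 2*IceMelt - 2*Forcing + Temp  [with IceMelt=7, Forcing=5, Temp=2]  = 6
Without intervention: IceMelt = -2*Forcing - 3*Temp + 5  [with Forcing=5, Temp=2]  = -11; SeaLevel = 2*IceMelt - 2*Forcing + Temp  [with IceMelt=-11, Forcing=5, Temp=2]  = -30.
Change = 6 − (-30) = 36.

36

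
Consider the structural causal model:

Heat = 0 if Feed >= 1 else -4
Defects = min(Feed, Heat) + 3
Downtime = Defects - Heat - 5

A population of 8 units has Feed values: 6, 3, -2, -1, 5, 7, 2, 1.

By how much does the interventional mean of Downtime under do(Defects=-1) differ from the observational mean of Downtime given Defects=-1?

-3

Every unit gets Defects=-1 under the intervention. Downtime values become -6, -6, -2, -2, -6, -6, -6, -6; E[Downtime|do(Defects=-1)] = -5.
E[Downtime|Defects=-1] averages over only the 2 units with Defects=-1 (Feed = -2, -1): Downtime = -2, -2, mean -2.
Difference = -5 − (-2) = -3.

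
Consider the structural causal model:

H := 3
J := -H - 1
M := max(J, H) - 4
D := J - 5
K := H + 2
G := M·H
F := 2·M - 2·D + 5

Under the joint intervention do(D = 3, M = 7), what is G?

The joint intervention fixes D = 3, M = 7, removing each variable's own equation.
G = M·H  [with M=7, H=3]  = 21

21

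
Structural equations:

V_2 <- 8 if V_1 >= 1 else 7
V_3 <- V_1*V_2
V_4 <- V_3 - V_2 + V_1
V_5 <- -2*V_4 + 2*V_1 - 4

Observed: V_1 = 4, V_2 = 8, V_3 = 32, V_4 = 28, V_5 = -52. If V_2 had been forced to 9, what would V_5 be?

do(V_2=9) replaces the equation V_2 <- 8 if V_1 >= 1 else 7 with the constant V_2 = 9.
V_3 = V_1*V_2  [with V_1=4, V_2=9]  = 36
V_4 = V_3 - V_2 + V_1  [with V_3=36, V_2=9, V_1=4]  = 31
V_5 = -2*V_4 + 2*V_1 - 4  [with V_4=31, V_1=4]  = -58

-58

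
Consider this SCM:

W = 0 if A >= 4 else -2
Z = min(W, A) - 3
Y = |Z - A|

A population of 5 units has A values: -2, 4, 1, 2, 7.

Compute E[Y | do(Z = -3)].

do(Z=-3) breaks Z's dependence on A. With Z=-3 fixed, Y across the units is 1, 7, 4, 5, 10, mean 5.4.

5.4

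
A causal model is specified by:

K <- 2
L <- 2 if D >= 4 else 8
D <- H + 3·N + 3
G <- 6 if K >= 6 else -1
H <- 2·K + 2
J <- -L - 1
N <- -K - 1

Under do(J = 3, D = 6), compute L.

Setting J = 3, D = 6 by intervention discards those variables' equations.
L = 2 if D >= 4 else 8  [with D=6]  = 2

2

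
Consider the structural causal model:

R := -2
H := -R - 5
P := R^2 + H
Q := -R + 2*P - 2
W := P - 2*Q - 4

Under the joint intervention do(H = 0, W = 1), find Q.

The joint intervention fixes H = 0, W = 1, removing each variable's own equation.
P = R^2 + H  [with R=-2, H=0]  = 4
Q = -R + 2*P - 2  [with R=-2, P=4]  = 8

8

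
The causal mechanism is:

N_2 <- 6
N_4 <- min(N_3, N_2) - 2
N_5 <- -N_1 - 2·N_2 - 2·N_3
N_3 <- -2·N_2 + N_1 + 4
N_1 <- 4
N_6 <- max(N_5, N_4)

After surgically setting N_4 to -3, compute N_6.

-3

Under do(N_4=-3), the mechanism N_4 <- min(N_3, N_2) - 2 is discarded; N_4 is fixed at -3.
N_3 = -2·N_2 + N_1 + 4  [with N_2=6, N_1=4]  = -4
N_5 = -N_1 - 2·N_2 - 2·N_3  [with N_1=4, N_2=6, N_3=-4]  = -8
N_6 = max(N_5, N_4)  [with N_5=-8, N_4=-3]  = -3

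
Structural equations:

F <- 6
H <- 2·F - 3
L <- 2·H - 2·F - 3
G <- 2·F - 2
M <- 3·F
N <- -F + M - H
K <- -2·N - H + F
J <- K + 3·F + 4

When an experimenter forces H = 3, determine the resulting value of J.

do(H=3) replaces the equation H <- 2·F - 3 with the constant H = 3.
M = 3·F  [with F=6]  = 18
N = -F + M - H  [with F=6, M=18, H=3]  = 9
K = -2·N - H + F  [with N=9, H=3, F=6]  = -15
J = K + 3·F + 4  [with K=-15, F=6]  = 7

7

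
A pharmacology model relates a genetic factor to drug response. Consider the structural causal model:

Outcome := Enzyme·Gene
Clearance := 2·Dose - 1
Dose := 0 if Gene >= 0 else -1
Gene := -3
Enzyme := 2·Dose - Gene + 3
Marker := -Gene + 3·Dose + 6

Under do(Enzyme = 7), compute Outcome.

-21

The intervention breaks the incoming arrows to Enzyme: Enzyme := 2·Dose - Gene + 3 no longer applies, and Enzyme = 7.
Outcome = Enzyme·Gene  [with Enzyme=7, Gene=-3]  = -21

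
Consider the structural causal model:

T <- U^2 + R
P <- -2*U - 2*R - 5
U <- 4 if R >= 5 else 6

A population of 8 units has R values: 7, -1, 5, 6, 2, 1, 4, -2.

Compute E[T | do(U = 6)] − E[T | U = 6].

1.95

Under do(U=6), U's equation is replaced by U=6 for every unit. Per-unit T: 43, 35, 41, 42, 38, 37, 40, 34. Mean = 38.75.
E[T|U=6] averages over only the 5 units with U=6 (R = -1, 2, 1, 4, -2): T = 35, 38, 37, 40, 34, mean 36.8.
Difference = 38.75 − 36.8 = 1.95.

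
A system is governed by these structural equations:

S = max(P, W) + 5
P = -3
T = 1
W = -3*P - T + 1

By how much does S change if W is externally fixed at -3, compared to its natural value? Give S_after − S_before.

The intervention breaks the incoming arrows to W: W = -3*P - T + 1 no longer applies, and W = -3.
S = max(P, W) + 5  [with P=-3, W=-3]  = 2
Without intervention: W = -3*P - T + 1  [with P=-3, T=1]  = 9; S = max(P, W) + 5  [with P=-3, W=9]  = 14.
Change = 2 − 14 = -12.

-12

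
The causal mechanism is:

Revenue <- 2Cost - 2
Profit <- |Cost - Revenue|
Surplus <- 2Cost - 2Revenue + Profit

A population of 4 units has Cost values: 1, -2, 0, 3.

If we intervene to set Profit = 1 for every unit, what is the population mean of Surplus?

4

do(Profit=1) breaks Profit's dependence on Cost. With Profit=1 fixed, Surplus across the units is 3, 9, 5, -1, mean 4.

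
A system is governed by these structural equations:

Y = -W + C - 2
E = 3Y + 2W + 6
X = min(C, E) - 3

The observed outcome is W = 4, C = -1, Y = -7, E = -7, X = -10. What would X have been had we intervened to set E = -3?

Intervening sets E = -3 and removes its equation (E = 3Y + 2W + 6).
X = min(C, E) - 3  [with C=-1, E=-3]  = -6

-6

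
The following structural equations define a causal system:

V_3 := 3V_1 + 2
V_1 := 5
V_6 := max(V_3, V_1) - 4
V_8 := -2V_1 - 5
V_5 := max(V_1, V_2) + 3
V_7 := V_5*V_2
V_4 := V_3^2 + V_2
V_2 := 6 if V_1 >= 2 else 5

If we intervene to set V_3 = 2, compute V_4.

10

The intervention breaks the incoming arrows to V_3: V_3 := 3V_1 + 2 no longer applies, and V_3 = 2.
V_2 = 6 if V_1 >= 2 else 5  [with V_1=5]  = 6
V_4 = V_3^2 + V_2  [with V_3=2, V_2=6]  = 10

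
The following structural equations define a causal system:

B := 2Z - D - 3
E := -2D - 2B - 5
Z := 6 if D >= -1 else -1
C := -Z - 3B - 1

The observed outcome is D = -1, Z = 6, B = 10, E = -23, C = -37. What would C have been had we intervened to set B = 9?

-34

do(B=9) replaces the equation B := 2Z - D - 3 with the constant B = 9.
Z = 6 if D >= -1 else -1  [with D=-1]  = 6
C = -Z - 3B - 1  [with Z=6, B=9]  = -34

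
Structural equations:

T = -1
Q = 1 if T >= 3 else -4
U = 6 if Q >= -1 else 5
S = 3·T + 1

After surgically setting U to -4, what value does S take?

-2

Under do(U=-4), the mechanism U = 6 if Q >= -1 else 5 is discarded; U is fixed at -4.
Since S is not a descendant of the intervened variable, it is unaffected.
S = 3·T + 1  [with T=-1]  = -2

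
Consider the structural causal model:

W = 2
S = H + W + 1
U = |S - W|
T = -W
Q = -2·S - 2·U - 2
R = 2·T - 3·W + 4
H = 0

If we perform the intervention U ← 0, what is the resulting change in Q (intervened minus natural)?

2

Intervening sets U = 0 and removes its equation (U = |S - W|).
S = H + W + 1  [with H=0, W=2]  = 3
Q = -2·S - 2·U - 2  [with S=3, U=0]  = -8
Without intervention: S = H + W + 1  [with H=0, W=2]  = 3; U = |S - W|  [with S=3, W=2]  = 1; Q = -2·S - 2·U - 2  [with S=3, U=1]  = -10.
Change = -8 − (-10) = 2.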